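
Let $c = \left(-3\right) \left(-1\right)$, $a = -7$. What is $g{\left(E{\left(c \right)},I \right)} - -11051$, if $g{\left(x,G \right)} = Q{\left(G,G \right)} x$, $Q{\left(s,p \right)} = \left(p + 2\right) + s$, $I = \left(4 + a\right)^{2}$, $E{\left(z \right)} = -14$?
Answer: $10771$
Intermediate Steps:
$c = 3$
$I = 9$ ($I = \left(4 - 7\right)^{2} = \left(-3\right)^{2} = 9$)
$Q{\left(s,p \right)} = 2 + p + s$ ($Q{\left(s,p \right)} = \left(2 + p\right) + s = 2 + p + s$)
$g{\left(x,G \right)} = x \left(2 + 2 G\right)$ ($g{\left(x,G \right)} = \left(2 + G + G\right) x = \left(2 + 2 G\right) x = x \left(2 + 2 G\right)$)
$g{\left(E{\left(c \right)},I \right)} - -11051 = 2 \left(-14\right) \left(1 + 9\right) - -11051 = 2 \left(-14\right) 10 + 11051 = -280 + 11051 = 10771$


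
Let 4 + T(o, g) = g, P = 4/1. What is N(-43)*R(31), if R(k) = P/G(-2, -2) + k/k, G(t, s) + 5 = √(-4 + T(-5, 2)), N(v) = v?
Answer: -473/31 + 172*I*√6/31 ≈ -15.258 + 13.591*I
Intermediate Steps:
P = 4 (P = 4*1 = 4)
T(o, g) = -4 + g
G(t, s) = -5 + I*√6 (G(t, s) = -5 + √(-4 + (-4 + 2)) = -5 + √(-4 - 2) = -5 + √(-6) = -5 + I*√6)
R(k) = 1 + 4/(-5 + I*√6) (R(k) = 4/(-5 + I*√6) + k/k = 4/(-5 + I*√6) + 1 = 1 + 4/(-5 + I*√6))
N(-43)*R(31) = -43*(I + √6)/(√6 + 5*I)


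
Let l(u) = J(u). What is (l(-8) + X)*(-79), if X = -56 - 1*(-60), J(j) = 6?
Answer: -790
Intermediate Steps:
X = 4 (X = -56 + 60 = 4)
l(u) = 6
(l(-8) + X)*(-79) = (6 + 4)*(-79) = 10*(-79) = -790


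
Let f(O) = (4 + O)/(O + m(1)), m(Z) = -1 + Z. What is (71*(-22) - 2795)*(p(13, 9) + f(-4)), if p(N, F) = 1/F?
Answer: -4357/9 ≈ -484.11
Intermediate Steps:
f(O) = (4 + O)/O (f(O) = (4 + O)/(O + (-1 + 1)) = (4 + O)/(O + 0) = (4 + O)/O)
(71*(-22) - 2795)*(p(13, 9) + f(-4)) = (71*(-22) - 2795)*(1/9 + (4 - 4)/(-4)) = (-1562 - 2795)*(1/9 - 1/4*0) = -4357*(1/9 + 0) = -4357*1/9 = -4357/9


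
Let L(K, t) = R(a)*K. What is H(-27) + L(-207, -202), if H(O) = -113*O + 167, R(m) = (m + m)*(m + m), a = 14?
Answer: -159070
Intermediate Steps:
R(m) = 4*m² (R(m) = (2*m)*(2*m) = 4*m²)
H(O) = 167 - 113*O
L(K, t) = 784*K (L(K, t) = (4*14²)*K = (4*196)*K = 784*K)
H(-27) + L(-207, -202) = (167 - 113*(-27)) + 784*(-207) = (167 + 3051) - 162288 = 3218 - 162288 = -159070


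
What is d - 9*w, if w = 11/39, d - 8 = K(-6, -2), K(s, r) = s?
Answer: -7/13 ≈ -0.53846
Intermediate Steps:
d = 2 (d = 8 - 6 = 2)
w = 11/39 (w = 11*(1/39) = 11/39 ≈ 0.28205)
d - 9*w = 2 - 9*11/39 = 2 - 33/13 = -7/13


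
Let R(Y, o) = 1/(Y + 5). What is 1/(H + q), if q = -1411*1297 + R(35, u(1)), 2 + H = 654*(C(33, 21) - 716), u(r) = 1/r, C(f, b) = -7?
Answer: -40/92116439 ≈ -4.3423e-7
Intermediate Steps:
R(Y, o) = 1/(5 + Y)
H = -472844 (H = -2 + 654*(-7 - 716) = -2 + 654*(-723) = -2 - 472842 = -472844)
q = -73202679/40 (q = -1411*1297 + 1/(5 + 35) = -1830067 + 1/40 = -73202679/40 ≈ -1.8301e+6)
1/(H + q) = 1/(-472844 - 73202679/40) = 1/(-92116439/40) = -40/92116439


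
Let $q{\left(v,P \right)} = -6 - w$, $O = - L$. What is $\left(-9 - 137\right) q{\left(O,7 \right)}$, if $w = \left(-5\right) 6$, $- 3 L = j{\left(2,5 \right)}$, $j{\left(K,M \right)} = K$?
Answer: $-3504$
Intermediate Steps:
$L = - \frac{2}{3}$ ($L = \left(- \frac{1}{3}\right) 2 = - \frac{2}{3} \approx -0.66667$)
$w = -30$
$O = \frac{2}{3}$ ($O = \left(-1\right) \left(- \frac{2}{3}\right) = \frac{2}{3} \approx 0.66667$)
$q{\left(v,P \right)} = 24$ ($q{\left(v,P \right)} = -6 - -30 = -6 + 30 = 24$)
$\left(-9 - 137\right) q{\left(O,7 \right)} = \left(-9 - 137\right) 24 = \left(-146\right) 24 = -3504$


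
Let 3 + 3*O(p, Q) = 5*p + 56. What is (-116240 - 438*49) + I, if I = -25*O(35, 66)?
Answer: -139602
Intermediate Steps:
O(p, Q) = 53/3 + 5*p/3 (O(p, Q) = -1 + (5*p + 56)/3 = -1 + (56 + 5*p)/3 = -1 + (56/3 + 5*p/3) = 53/3 + 5*p/3)
I = -1900 (I = -25*(53/3 + (5/3)*35) = -25*(53/3 + 175/3) = -25*76 = -1900)
(-116240 - 438*49) + I = (-116240 - 438*49) - 1900 = (-116240 - 21462) - 1900 = -137702 - 1900 = -139602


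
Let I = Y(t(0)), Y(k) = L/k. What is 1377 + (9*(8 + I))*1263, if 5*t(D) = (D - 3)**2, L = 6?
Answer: 130203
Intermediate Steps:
t(D) = (-3 + D)**2/5 (t(D) = (D - 3)**2/5 = (-3 + D)**2/5)
Y(k) = 6/k
I = 10/3 (I = 6/(((-3 + 0)**2/5)) = 6/(((1/5)*(-3)**2)) = 6/(((1/5)*9)) = 6/(9/5) = 6*(5/9) = 10/3 ≈ 3.3333)
1377 + (9*(8 + I))*1263 = 1377 + (9*(8 + 10/3))*1263 = 1377 + (9*(34/3))*1263 = 1377 + 102*1263 = 1377 + 128826 = 130203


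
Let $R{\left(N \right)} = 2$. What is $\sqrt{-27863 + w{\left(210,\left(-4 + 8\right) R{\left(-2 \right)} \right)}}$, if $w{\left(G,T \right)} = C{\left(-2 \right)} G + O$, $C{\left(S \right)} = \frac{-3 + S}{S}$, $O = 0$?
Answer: $i \sqrt{27338} \approx 165.34 i$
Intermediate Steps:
$C{\left(S \right)} = \frac{-3 + S}{S}$
$w{\left(G,T \right)} = \frac{5 G}{2}$ ($w{\left(G,T \right)} = \frac{-3 - 2}{-2} G + 0 = \left(- \frac{1}{2}\right) \left(-5\right) G + 0 = \frac{5 G}{2} + 0 = \frac{5 G}{2}$)
$\sqrt{-27863 + w{\left(210,\left(-4 + 8\right) R{\left(-2 \right)} \right)}} = \sqrt{-27863 + \frac{5}{2} \cdot 210} = \sqrt{-27863 + 525} = \sqrt{-27338} = i \sqrt{27338}$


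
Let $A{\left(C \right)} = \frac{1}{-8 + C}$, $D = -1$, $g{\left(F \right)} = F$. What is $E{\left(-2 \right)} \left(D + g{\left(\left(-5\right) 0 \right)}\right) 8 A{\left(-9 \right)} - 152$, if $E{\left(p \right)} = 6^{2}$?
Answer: $- \frac{2296}{17} \approx -135.06$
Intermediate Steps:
$E{\left(p \right)} = 36$
$E{\left(-2 \right)} \left(D + g{\left(\left(-5\right) 0 \right)}\right) 8 A{\left(-9 \right)} - 152 = \frac{36 \left(-1 - 0\right) 8}{-8 - 9} - 152 = \frac{36 \left(-1 + 0\right) 8}{-17} - 152 = 36 \left(-1\right) 8 \left(- \frac{1}{17}\right) - 152 = \left(-36\right) 8 \left(- \frac{1}{17}\right) - 152 = \left(-288\right) \left(- \frac{1}{17}\right) - 152 = \frac{288}{17} - 152 = - \frac{2296}{17}$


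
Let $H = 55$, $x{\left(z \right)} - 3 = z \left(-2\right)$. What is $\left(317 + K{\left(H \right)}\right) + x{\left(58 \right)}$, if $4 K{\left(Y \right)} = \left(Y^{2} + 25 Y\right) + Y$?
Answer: $\frac{5271}{4} \approx 1317.8$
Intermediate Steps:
$x{\left(z \right)} = 3 - 2 z$ ($x{\left(z \right)} = 3 + z \left(-2\right) = 3 - 2 z$)
$K{\left(Y \right)} = \frac{Y^{2}}{4} + \frac{13 Y}{2}$ ($K{\left(Y \right)} = \frac{\left(Y^{2} + 25 Y\right) + Y}{4} = \frac{Y^{2} + 26 Y}{4} = \frac{Y^{2}}{4} + \frac{13 Y}{2}$)
$\left(317 + K{\left(H \right)}\right) + x{\left(58 \right)} = \left(317 + \frac{1}{4} \cdot 55 \left(26 + 55\right)\right) + \left(3 - 116\right) = \left(317 + \frac{1}{4} \cdot 55 \cdot 81\right) + \left(3 - 116\right) = \left(317 + \frac{4455}{4}\right) - 113 = \frac{5723}{4} - 113 = \frac{5271}{4}$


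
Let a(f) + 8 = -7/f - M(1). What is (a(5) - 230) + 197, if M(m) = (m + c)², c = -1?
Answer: -212/5 ≈ -42.400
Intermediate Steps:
M(m) = (-1 + m)² (M(m) = (m - 1)² = (-1 + m)²)
a(f) = -8 - 7/f (a(f) = -8 + (-7/f - (-1 + 1)²) = -8 + (-7/f - 1*0²) = -8 + (-7/f - 1*0) = -8 + (-7/f + 0) = -8 - 7/f)
(a(5) - 230) + 197 = ((-8 - 7/5) - 230) + 197 = (-47/5 - 230) + 197 = -1197/5 + 197 = -212/5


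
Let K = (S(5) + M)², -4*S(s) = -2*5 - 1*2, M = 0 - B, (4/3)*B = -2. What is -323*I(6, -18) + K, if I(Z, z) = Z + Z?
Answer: -15423/4 ≈ -3855.8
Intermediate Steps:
B = -3/2 (B = (¾)*(-2) = -3/2 ≈ -1.5000)
M = 3/2 (M = 0 - 1*(-3/2) = 0 + 3/2 = 3/2 ≈ 1.5000)
I(Z, z) = 2*Z
S(s) = 3 (S(s) = -(-2*5 - 1*2)/4 = -(-10 - 2)/4 = -¼*(-12) = 3)
K = 81/4 (K = (3 + 3/2)² = (9/2)² = 81/4 ≈ 20.250)
-323*I(6, -18) + K = -646*6 + 81/4 = -323*12 + 81/4 = -3876 + 81/4 = -15423/4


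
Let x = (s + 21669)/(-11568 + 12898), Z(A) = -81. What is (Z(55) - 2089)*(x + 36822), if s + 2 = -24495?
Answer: -1518083392/19 ≈ -7.9899e+7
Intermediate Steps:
s = -24497 (s = -2 - 24495 = -24497)
x = -202/95 (x = (-24497 + 21669)/(-11568 + 12898) = -2828/1330 = -2828*1/1330 = -202/95 ≈ -2.1263)
(Z(55) - 2089)*(x + 36822) = (-81 - 2089)*(-202/95 + 36822) = -2170*3497888/95 = -1518083392/19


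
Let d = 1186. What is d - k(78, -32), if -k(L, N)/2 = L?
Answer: 1342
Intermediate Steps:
k(L, N) = -2*L
d - k(78, -32) = 1186 - (-2)*78 = 1186 - 1*(-156) = 1186 + 156 = 1342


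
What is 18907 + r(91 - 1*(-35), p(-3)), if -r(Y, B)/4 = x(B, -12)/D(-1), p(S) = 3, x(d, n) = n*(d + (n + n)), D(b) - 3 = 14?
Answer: 320411/17 ≈ 18848.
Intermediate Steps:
D(b) = 17 (D(b) = 3 + 14 = 17)
x(d, n) = n*(d + 2*n)
r(Y, B) = -1152/17 + 48*B/17 (r(Y, B) = -4*(-12*(B + 2*(-12)))/17 = -4*(-12*(B - 24))/17 = -4*(-12*(-24 + B))/17 = -4*(288 - 12*B)/17 = -4*(288/17 - 12*B/17) = -1152/17 + 48*B/17)
18907 + r(91 - 1*(-35), p(-3)) = 18907 + (-1152/17 + (48/17)*3) = 18907 + (-1152/17 + 144/17) = 18907 - 1008/17 = 320411/17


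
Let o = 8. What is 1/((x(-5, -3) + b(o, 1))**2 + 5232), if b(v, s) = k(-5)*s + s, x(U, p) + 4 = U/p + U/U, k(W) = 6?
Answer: 9/47377 ≈ 0.00018997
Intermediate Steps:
x(U, p) = -3 + U/p (x(U, p) = -4 + (U/p + U/U) = -4 + (U/p + 1) = -4 + (1 + U/p) = -3 + U/p)
b(v, s) = 7*s (b(v, s) = 6*s + s = 7*s)
1/((x(-5, -3) + b(o, 1))**2 + 5232) = 1/(((-3 - 5/(-3)) + 7*1)**2 + 5232) = 1/(((-3 - 5*(-1/3)) + 7)**2 + 5232) = 1/(((-3 + 5/3) + 7)**2 + 5232) = 1/((-4/3 + 7)**2 + 5232) = 1/((17/3)**2 + 5232) = 1/(289/9 + 5232) = 1/(47377/9) = 9/47377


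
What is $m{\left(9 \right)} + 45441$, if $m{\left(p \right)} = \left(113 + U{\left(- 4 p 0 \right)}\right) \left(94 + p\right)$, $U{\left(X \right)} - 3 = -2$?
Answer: $57183$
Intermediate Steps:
$U{\left(X \right)} = 1$ ($U{\left(X \right)} = 3 - 2 = 1$)
$m{\left(p \right)} = 10716 + 114 p$ ($m{\left(p \right)} = \left(113 + 1\right) \left(94 + p\right) = 114 \left(94 + p\right) = 10716 + 114 p$)
$m{\left(9 \right)} + 45441 = \left(10716 + 114 \cdot 9\right) + 45441 = \left(10716 + 1026\right) + 45441 = 11742 + 45441 = 57183$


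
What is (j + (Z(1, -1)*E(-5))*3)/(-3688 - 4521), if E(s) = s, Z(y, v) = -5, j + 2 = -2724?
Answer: 2651/8209 ≈ 0.32294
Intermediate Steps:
j = -2726 (j = -2 - 2724 = -2726)
(j + (Z(1, -1)*E(-5))*3)/(-3688 - 4521) = (-2726 - 5*(-5)*3)/(-3688 - 4521) = (-2726 + 25*3)/(-8209) = (-2726 + 75)*(-1/8209) = -2651*(-1/8209) = 2651/8209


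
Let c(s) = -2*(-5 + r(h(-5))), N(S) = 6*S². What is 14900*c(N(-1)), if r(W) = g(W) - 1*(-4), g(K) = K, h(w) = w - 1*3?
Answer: 268200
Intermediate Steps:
h(w) = -3 + w (h(w) = w - 3 = -3 + w)
r(W) = 4 + W (r(W) = W - 1*(-4) = W + 4 = 4 + W)
c(s) = 18 (c(s) = -2*(-5 + (4 + (-3 - 5))) = -2*(-5 + (4 - 8)) = -2*(-5 - 4) = -2*(-9) = 18)
14900*c(N(-1)) = 14900*18 = 268200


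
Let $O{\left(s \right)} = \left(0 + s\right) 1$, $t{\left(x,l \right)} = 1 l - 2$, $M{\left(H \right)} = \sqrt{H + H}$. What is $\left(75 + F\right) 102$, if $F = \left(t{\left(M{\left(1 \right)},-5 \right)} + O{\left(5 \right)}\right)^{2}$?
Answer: $8058$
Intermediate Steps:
$M{\left(H \right)} = \sqrt{2} \sqrt{H}$ ($M{\left(H \right)} = \sqrt{2 H} = \sqrt{2} \sqrt{H}$)
$t{\left(x,l \right)} = -2 + l$ ($t{\left(x,l \right)} = l - 2 = -2 + l$)
$O{\left(s \right)} = s$ ($O{\left(s \right)} = s 1 = s$)
$F = 4$ ($F = \left(\left(-2 - 5\right) + 5\right)^{2} = \left(-7 + 5\right)^{2} = \left(-2\right)^{2} = 4$)
$\left(75 + F\right) 102 = \left(75 + 4\right) 102 = 79 \cdot 102 = 8058$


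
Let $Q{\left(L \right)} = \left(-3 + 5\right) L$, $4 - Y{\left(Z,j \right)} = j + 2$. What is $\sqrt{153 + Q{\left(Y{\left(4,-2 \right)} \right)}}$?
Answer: $\sqrt{161} \approx 12.689$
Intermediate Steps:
$Y{\left(Z,j \right)} = 2 - j$ ($Y{\left(Z,j \right)} = 4 - \left(j + 2\right) = 4 - \left(2 + j\right) = 2 - j$)
$Q{\left(L \right)} = 2 L$
$\sqrt{153 + Q{\left(Y{\left(4,-2 \right)} \right)}} = \sqrt{153 + 2 \left(2 - -2\right)} = \sqrt{153 + 2 \left(2 + 2\right)} = \sqrt{153 + 2 \cdot 4} = \sqrt{153 + 8} = \sqrt{161}$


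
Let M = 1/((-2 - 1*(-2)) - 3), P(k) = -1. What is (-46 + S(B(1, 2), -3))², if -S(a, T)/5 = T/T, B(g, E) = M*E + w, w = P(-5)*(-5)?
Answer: 2601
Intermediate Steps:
M = -⅓ (M = 1/((-2 + 2) - 3) = 1/(0 - 3) = 1/(-3) = -⅓ ≈ -0.33333)
w = 5 (w = -1*(-5) = 5)
B(g, E) = 5 - E/3 (B(g, E) = -E/3 + 5 = 5 - E/3)
S(a, T) = -5 (S(a, T) = -5*T/T = -5*1 = -5)
(-46 + S(B(1, 2), -3))² = (-46 - 5)² = (-51)² = 2601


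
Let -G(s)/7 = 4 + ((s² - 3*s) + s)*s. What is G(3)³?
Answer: -753571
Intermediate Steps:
G(s) = -28 - 7*s*(s² - 2*s) (G(s) = -7*(4 + ((s² - 3*s) + s)*s) = -7*(4 + (s² - 2*s)*s) = -7*(4 + s*(s² - 2*s)) = -28 - 7*s*(s² - 2*s))
G(3)³ = (-28 - 7*3³ + 14*3²)³ = (-28 - 7*27 + 14*9)³ = (-28 - 189 + 126)³ = (-91)³ = -753571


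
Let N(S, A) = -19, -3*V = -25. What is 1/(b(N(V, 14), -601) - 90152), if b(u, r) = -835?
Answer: -1/90987 ≈ -1.0991e-5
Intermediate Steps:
V = 25/3 (V = -⅓*(-25) = 25/3 ≈ 8.3333)
1/(b(N(V, 14), -601) - 90152) = 1/(-835 - 90152) = 1/(-90987) = -1/90987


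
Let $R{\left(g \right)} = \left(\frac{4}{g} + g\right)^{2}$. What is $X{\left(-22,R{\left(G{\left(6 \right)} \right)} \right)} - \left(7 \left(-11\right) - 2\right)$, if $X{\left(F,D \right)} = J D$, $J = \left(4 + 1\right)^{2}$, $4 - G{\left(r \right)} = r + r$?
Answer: $\frac{7541}{4} \approx 1885.3$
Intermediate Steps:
$G{\left(r \right)} = 4 - 2 r$ ($G{\left(r \right)} = 4 - \left(r + r\right) = 4 - 2 r$)
$J = 25$ ($J = 5^{2} = 25$)
$R{\left(g \right)} = \left(g + \frac{4}{g}\right)^{2}$
$X{\left(F,D \right)} = 25 D$
$X{\left(-22,R{\left(G{\left(6 \right)} \right)} \right)} - \left(7 \left(-11\right) - 2\right) = 25 \frac{\left(4 + \left(4 - 12\right)^{2}\right)^{2}}{\left(4 - 12\right)^{2}} - \left(7 \left(-11\right) - 2\right) = 25 \frac{\left(4 + \left(4 - 12\right)^{2}\right)^{2}}{\left(4 - 12\right)^{2}} - \left(-77 - 2\right) = 25 \frac{\left(4 + \left(-8\right)^{2}\right)^{2}}{64} - -79 = 25 \frac{\left(4 + 64\right)^{2}}{64} + 79 = 25 \frac{68^{2}}{64} + 79 = 25 \cdot \frac{1}{64} \cdot 4624 + 79 = 25 \cdot \frac{289}{4} + 79 = \frac{7225}{4} + 79 = \frac{7541}{4}$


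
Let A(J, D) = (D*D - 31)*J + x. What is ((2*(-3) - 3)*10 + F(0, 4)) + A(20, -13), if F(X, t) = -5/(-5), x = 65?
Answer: 2736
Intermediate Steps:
F(X, t) = 1 (F(X, t) = -5*(-⅕) = 1)
A(J, D) = 65 + J*(-31 + D²) (A(J, D) = (D*D - 31)*J + 65 = (D² - 31)*J + 65 = (-31 + D²)*J + 65 = J*(-31 + D²) + 65 = 65 + J*(-31 + D²))
((2*(-3) - 3)*10 + F(0, 4)) + A(20, -13) = ((2*(-3) - 3)*10 + 1) + (65 - 31*20 + 20*(-13)²) = ((-6 - 3)*10 + 1) + (65 - 620 + 20*169) = (-9*10 + 1) + (65 - 620 + 3380) = (-90 + 1) + 2825 = -89 + 2825 = 2736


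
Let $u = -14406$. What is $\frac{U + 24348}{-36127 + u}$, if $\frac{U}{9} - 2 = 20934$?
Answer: $- \frac{30396}{7219} \approx -4.2106$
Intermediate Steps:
$U = 188424$ ($U = 18 + 9 \cdot 20934 = 18 + 188406 = 188424$)
$\frac{U + 24348}{-36127 + u} = \frac{188424 + 24348}{-36127 - 14406} = \frac{212772}{-50533} = 212772 \left(- \frac{1}{50533}\right) = - \frac{30396}{7219}$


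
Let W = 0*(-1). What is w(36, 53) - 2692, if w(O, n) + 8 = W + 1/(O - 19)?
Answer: -45899/17 ≈ -2699.9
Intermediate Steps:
W = 0
w(O, n) = -8 + 1/(-19 + O) (w(O, n) = -8 + (0 + 1/(O - 19)) = -8 + (0 + 1/(-19 + O)) = -8 + 1/(-19 + O))
w(36, 53) - 2692 = (153 - 8*36)/(-19 + 36) - 2692 = (153 - 288)/17 - 2692 = (1/17)*(-135) - 2692 = -135/17 - 2692 = -45899/17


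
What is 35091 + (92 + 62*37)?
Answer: 37477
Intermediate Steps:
35091 + (92 + 62*37) = 35091 + (92 + 2294) = 35091 + 2386 = 37477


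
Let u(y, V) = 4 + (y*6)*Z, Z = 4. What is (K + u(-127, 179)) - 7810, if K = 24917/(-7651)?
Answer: -83068871/7651 ≈ -10857.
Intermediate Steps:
K = -24917/7651 (K = 24917*(-1/7651) = -24917/7651 ≈ -3.2567)
u(y, V) = 4 + 24*y (u(y, V) = 4 + (y*6)*4 = 4 + (6*y)*4 = 4 + 24*y)
(K + u(-127, 179)) - 7810 = (-24917/7651 + (4 + 24*(-127))) - 7810 = (-24917/7651 + (4 - 3048)) - 7810 = (-24917/7651 - 3044) - 7810 = -23314561/7651 - 7810 = -83068871/7651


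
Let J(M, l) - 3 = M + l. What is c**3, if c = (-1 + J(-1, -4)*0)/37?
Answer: -1/50653 ≈ -1.9742e-5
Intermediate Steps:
J(M, l) = 3 + M + l (J(M, l) = 3 + (M + l) = 3 + M + l)
c = -1/37 (c = (-1 + (3 - 1 - 4)*0)/37 = (-1 - 2*0)*(1/37) = (-1 + 0)*(1/37) = -1*1/37 = -1/37 ≈ -0.027027)
c**3 = (-1/37)**3 = -1/50653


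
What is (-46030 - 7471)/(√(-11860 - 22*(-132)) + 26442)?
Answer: -707336721/349594160 + 53501*I*√2239/349594160 ≈ -2.0233 + 0.0072414*I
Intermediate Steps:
(-46030 - 7471)/(√(-11860 - 22*(-132)) + 26442) = -53501/(√(-11860 + 2904) + 26442) = -53501/(√(-8956) + 26442) = -53501/(2*I*√2239 + 26442) = -53501/(26442 + 2*I*√2239)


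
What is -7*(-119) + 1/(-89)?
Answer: 74136/89 ≈ 832.99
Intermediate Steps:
-7*(-119) + 1/(-89) = 833 - 1/89 = 74136/89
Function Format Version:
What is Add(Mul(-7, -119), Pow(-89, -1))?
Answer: Rational(74136, 89) ≈ 832.99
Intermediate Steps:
Add(Mul(-7, -119), Pow(-89, -1)) = Add(833, Rational(-1, 89)) = Rational(74136, 89)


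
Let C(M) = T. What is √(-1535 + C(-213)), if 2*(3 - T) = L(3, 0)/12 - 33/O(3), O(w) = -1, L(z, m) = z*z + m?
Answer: I*√24782/4 ≈ 39.356*I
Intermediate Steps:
L(z, m) = m + z² (L(z, m) = z² + m = m + z²)
T = -111/8 (T = 3 - ((0 + 3²)/12 - 33/(-1))/2 = 3 - ((0 + 9)*(1/12) - 33*(-1))/2 = 3 - (9*(1/12) + 33)/2 = 3 - (¾ + 33)/2 = 3 - ½*135/4 = 3 - 135/8 = -111/8 ≈ -13.875)
C(M) = -111/8
√(-1535 + C(-213)) = √(-1535 - 111/8) = √(-12391/8) = I*√24782/4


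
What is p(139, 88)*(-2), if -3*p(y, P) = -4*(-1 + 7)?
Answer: -16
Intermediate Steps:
p(y, P) = 8 (p(y, P) = -(-4)*(-1 + 7)/3 = -(-4)*6/3 = -⅓*(-24) = 8)
p(139, 88)*(-2) = 8*(-2) = -16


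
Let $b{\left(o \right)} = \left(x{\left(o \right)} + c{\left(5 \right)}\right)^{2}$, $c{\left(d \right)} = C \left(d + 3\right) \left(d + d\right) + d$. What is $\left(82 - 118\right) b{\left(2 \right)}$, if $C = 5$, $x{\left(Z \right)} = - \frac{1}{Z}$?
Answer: $-5890329$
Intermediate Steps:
$c{\left(d \right)} = d + 10 d \left(3 + d\right)$ ($c{\left(d \right)} = 5 \left(d + 3\right) \left(d + d\right) + d = 5 \left(3 + d\right) 2 d + d = 5 \cdot 2 d \left(3 + d\right) + d = 10 d \left(3 + d\right) + d = d + 10 d \left(3 + d\right)$)
$b{\left(o \right)} = \left(405 - \frac{1}{o}\right)^{2}$ ($b{\left(o \right)} = \left(- \frac{1}{o} + 5 \left(31 + 10 \cdot 5\right)\right)^{2} = \left(- \frac{1}{o} + 5 \left(31 + 50\right)\right)^{2} = \left(- \frac{1}{o} + 5 \cdot 81\right)^{2} = \left(- \frac{1}{o} + 405\right)^{2} = \left(405 - \frac{1}{o}\right)^{2}$)
$\left(82 - 118\right) b{\left(2 \right)} = \left(82 - 118\right) \frac{\left(-1 + 405 \cdot 2\right)^{2}}{4} = - 36 \frac{\left(-1 + 810\right)^{2}}{4} = - 36 \frac{809^{2}}{4} = - 36 \cdot \frac{1}{4} \cdot 654481 = \left(-36\right) \frac{654481}{4} = -5890329$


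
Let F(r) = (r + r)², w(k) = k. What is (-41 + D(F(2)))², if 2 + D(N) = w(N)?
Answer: 729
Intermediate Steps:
F(r) = 4*r² (F(r) = (2*r)² = 4*r²)
D(N) = -2 + N
(-41 + D(F(2)))² = (-41 + (-2 + 4*2²))² = (-41 + (-2 + 4*4))² = (-41 + (-2 + 16))² = (-41 + 14)² = (-27)² = 729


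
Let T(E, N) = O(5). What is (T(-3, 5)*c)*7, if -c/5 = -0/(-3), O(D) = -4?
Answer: 0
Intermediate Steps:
T(E, N) = -4
c = 0 (c = -(-30)*0/(-3) = -(-30)*0*(-⅓) = -(-30)*0 = -5*0 = 0)
(T(-3, 5)*c)*7 = -4*0*7 = 0*7 = 0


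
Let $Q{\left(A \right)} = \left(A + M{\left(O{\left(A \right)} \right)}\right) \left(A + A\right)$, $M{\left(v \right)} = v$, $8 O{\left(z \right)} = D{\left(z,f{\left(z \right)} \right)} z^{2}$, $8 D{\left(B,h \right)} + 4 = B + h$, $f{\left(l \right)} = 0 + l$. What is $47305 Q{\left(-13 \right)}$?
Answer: $\frac{1814761715}{16} \approx 1.1342 \cdot 10^{8}$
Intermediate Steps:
$f{\left(l \right)} = l$
$D{\left(B,h \right)} = - \frac{1}{2} + \frac{B}{8} + \frac{h}{8}$ ($D{\left(B,h \right)} = - \frac{1}{2} + \frac{B + h}{8} = - \frac{1}{2} + \left(\frac{B}{8} + \frac{h}{8}\right) = - \frac{1}{2} + \frac{B}{8} + \frac{h}{8}$)
$O{\left(z \right)} = \frac{z^{2} \left(- \frac{1}{2} + \frac{z}{4}\right)}{8}$ ($O{\left(z \right)} = \frac{\left(- \frac{1}{2} + \frac{z}{8} + \frac{z}{8}\right) z^{2}}{8} = \frac{\left(- \frac{1}{2} + \frac{z}{4}\right) z^{2}}{8} = \frac{z^{2} \left(- \frac{1}{2} + \frac{z}{4}\right)}{8}$)
$Q{\left(A \right)} = 2 A \left(A + \frac{A^{2} \left(-2 + A\right)}{32}\right)$ ($Q{\left(A \right)} = \left(A + \frac{A^{2} \left(-2 + A\right)}{32}\right) \left(A + A\right) = \left(A + \frac{A^{2} \left(-2 + A\right)}{32}\right) 2 A = 2 A \left(A + \frac{A^{2} \left(-2 + A\right)}{32}\right)$)
$47305 Q{\left(-13 \right)} = 47305 \frac{\left(-13\right)^{2} \left(32 - 13 \left(-2 - 13\right)\right)}{16} = 47305 \cdot \frac{1}{16} \cdot 169 \left(32 - -195\right) = 47305 \cdot \frac{1}{16} \cdot 169 \left(32 + 195\right) = 47305 \cdot \frac{1}{16} \cdot 169 \cdot 227 = 47305 \cdot \frac{38363}{16} = \frac{1814761715}{16}$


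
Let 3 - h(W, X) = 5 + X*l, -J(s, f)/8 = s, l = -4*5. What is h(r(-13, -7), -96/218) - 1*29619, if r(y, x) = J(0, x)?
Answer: -3229649/109 ≈ -29630.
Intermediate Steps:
l = -20
J(s, f) = -8*s
r(y, x) = 0 (r(y, x) = -8*0 = 0)
h(W, X) = -2 + 20*X (h(W, X) = 3 - (5 + X*(-20)) = 3 - (5 - 20*X) = 3 + (-5 + 20*X) = -2 + 20*X)
h(r(-13, -7), -96/218) - 1*29619 = (-2 + 20*(-96/218)) - 1*29619 = (-2 + 20*(-96*1/218)) - 29619 = (-2 + 20*(-48/109)) - 29619 = (-2 - 960/109) - 29619 = -1178/109 - 29619 = -3229649/109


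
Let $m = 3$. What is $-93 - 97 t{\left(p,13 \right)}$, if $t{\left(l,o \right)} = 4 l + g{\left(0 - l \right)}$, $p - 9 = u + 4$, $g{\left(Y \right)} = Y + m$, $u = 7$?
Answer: $-6204$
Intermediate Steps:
$g{\left(Y \right)} = 3 + Y$ ($g{\left(Y \right)} = Y + 3 = 3 + Y$)
$p = 20$ ($p = 9 + \left(7 + 4\right) = 9 + 11 = 20$)
$t{\left(l,o \right)} = 3 + 3 l$ ($t{\left(l,o \right)} = 4 l + \left(3 + \left(0 - l\right)\right) = 4 l - \left(-3 + l\right) = 3 + 3 l$)
$-93 - 97 t{\left(p,13 \right)} = -93 - 97 \left(3 + 3 \cdot 20\right) = -93 - 97 \left(3 + 60\right) = -93 - 6111 = -6204$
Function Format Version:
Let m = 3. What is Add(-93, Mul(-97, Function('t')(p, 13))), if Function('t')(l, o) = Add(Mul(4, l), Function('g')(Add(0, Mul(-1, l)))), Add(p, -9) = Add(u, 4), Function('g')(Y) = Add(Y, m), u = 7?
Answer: -6204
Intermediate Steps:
Function('g')(Y) = Add(3, Y) (Function('g')(Y) = Add(Y, 3) = Add(3, Y))
p = 20 (p = Add(9, Add(7, 4)) = Add(9, 11) = 20)
Function('t')(l, o) = Add(3, Mul(3, l)) (Function('t')(l, o) = Add(Mul(4, l), Add(3, Add(0, Mul(-1, l)))) = Add(Mul(4, l), Add(3, Mul(-1, l))) = Add(3, Mul(3, l)))
Add(-93, Mul(-97, Function('t')(p, 13))) = Add(-93, Mul(-97, Add(3, Mul(3, 20)))) = Add(-93, Mul(-97, Add(3, 60))) = Add(-93, Mul(-97, 63)) = Add(-93, -6111) = -6204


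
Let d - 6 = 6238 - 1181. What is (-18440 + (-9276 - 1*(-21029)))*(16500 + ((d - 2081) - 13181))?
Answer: -42134787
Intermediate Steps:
d = 5063 (d = 6 + (6238 - 1181) = 6 + 5057 = 5063)
(-18440 + (-9276 - 1*(-21029)))*(16500 + ((d - 2081) - 13181)) = (-18440 + (-9276 - 1*(-21029)))*(16500 + ((5063 - 2081) - 13181)) = (-18440 + (-9276 + 21029))*(16500 + (2982 - 13181)) = (-18440 + 11753)*(16500 - 10199) = -6687*6301 = -42134787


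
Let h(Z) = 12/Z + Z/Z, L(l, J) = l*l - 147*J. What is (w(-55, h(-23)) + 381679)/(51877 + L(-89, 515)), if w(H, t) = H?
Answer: -381624/15907 ≈ -23.991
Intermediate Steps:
L(l, J) = l² - 147*J
h(Z) = 1 + 12/Z (h(Z) = 12/Z + 1 = 1 + 12/Z)
(w(-55, h(-23)) + 381679)/(51877 + L(-89, 515)) = (-55 + 381679)/(51877 + ((-89)² - 147*515)) = 381624/(51877 + (7921 - 75705)) = 381624/(51877 - 67784) = 381624/(-15907) = 381624*(-1/15907) = -381624/15907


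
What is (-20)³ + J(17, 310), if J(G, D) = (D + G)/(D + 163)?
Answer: -3783673/473 ≈ -7999.3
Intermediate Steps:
J(G, D) = (D + G)/(163 + D)
(-20)³ + J(17, 310) = (-20)³ + (310 + 17)/(163 + 310) = -8000 + 327/473 = -3783673/473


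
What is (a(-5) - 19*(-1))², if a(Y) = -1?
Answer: 324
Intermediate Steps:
(a(-5) - 19*(-1))² = (-1 - 19*(-1))² = (-1 + 19)² = 18² = 324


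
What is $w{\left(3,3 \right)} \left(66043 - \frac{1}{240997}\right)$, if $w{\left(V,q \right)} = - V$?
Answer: $- \frac{47748494610}{240997} \approx -1.9813 \cdot 10^{5}$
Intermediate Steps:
$w{\left(3,3 \right)} \left(66043 - \frac{1}{240997}\right) = \left(-1\right) 3 \left(66043 - \frac{1}{240997}\right) = - 3 \left(66043 - \frac{1}{240997}\right) = \left(-3\right) \frac{15916164870}{240997} = - \frac{47748494610}{240997}$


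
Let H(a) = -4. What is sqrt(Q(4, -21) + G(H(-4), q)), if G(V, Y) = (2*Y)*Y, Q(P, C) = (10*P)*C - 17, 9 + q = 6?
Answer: I*sqrt(839) ≈ 28.965*I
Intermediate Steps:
q = -3 (q = -9 + 6 = -3)
Q(P, C) = -17 + 10*C*P (Q(P, C) = 10*C*P - 17 = -17 + 10*C*P)
G(V, Y) = 2*Y**2
sqrt(Q(4, -21) + G(H(-4), q)) = sqrt((-17 + 10*(-21)*4) + 2*(-3)**2) = sqrt((-17 - 840) + 2*9) = sqrt(-857 + 18) = sqrt(-839) = I*sqrt(839)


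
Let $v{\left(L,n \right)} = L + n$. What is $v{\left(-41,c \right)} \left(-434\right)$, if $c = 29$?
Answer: $5208$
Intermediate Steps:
$v{\left(-41,c \right)} \left(-434\right) = \left(-41 + 29\right) \left(-434\right) = \left(-12\right) \left(-434\right) = 5208$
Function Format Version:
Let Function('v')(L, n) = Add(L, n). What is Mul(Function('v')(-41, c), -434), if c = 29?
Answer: 5208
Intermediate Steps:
Mul(Function('v')(-41, c), -434) = Mul(Add(-41, 29), -434) = Mul(-12, -434) = 5208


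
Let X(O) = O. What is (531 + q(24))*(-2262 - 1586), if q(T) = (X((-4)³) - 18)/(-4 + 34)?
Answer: -30491552/15 ≈ -2.0328e+6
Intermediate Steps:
q(T) = -41/15 (q(T) = ((-4)³ - 18)/(-4 + 34) = (-64 - 18)/30 = -82*1/30 = -41/15)
(531 + q(24))*(-2262 - 1586) = (531 - 41/15)*(-2262 - 1586) = (7924/15)*(-3848) = -30491552/15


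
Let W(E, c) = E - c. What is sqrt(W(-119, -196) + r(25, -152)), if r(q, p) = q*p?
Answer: I*sqrt(3723) ≈ 61.016*I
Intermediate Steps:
r(q, p) = p*q
sqrt(W(-119, -196) + r(25, -152)) = sqrt((-119 - 1*(-196)) - 152*25) = sqrt((-119 + 196) - 3800) = sqrt(77 - 3800) = sqrt(-3723) = I*sqrt(3723)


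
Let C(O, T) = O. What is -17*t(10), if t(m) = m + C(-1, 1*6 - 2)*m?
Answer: 0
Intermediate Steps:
t(m) = 0 (t(m) = m - m = 0)
-17*t(10) = -17*0 = 0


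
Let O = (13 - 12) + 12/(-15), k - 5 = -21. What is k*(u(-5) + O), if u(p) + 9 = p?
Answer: 1104/5 ≈ 220.80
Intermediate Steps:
u(p) = -9 + p
k = -16 (k = 5 - 21 = -16)
O = 1/5 (O = 1 + 12*(-1/15) = 1 - 4/5 = 1/5 ≈ 0.20000)
k*(u(-5) + O) = -16*((-9 - 5) + 1/5) = -16*(-14 + 1/5) = -16*(-69/5) = 1104/5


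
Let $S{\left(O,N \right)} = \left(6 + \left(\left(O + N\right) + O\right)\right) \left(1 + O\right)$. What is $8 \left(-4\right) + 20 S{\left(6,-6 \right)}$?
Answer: $1648$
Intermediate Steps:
$S{\left(O,N \right)} = \left(1 + O\right) \left(6 + N + 2 O\right)$ ($S{\left(O,N \right)} = \left(6 + \left(\left(N + O\right) + O\right)\right) \left(1 + O\right) = \left(6 + \left(N + 2 O\right)\right) \left(1 + O\right) = \left(6 + N + 2 O\right) \left(1 + O\right) = \left(1 + O\right) \left(6 + N + 2 O\right)$)
$8 \left(-4\right) + 20 S{\left(6,-6 \right)} = 8 \left(-4\right) + 20 \left(6 - 6 + 2 \cdot 6^{2} + 8 \cdot 6 - 36\right) = -32 + 20 \left(6 - 6 + 2 \cdot 36 + 48 - 36\right) = -32 + 20 \left(6 - 6 + 72 + 48 - 36\right) = -32 + 20 \cdot 84 = -32 + 1680 = 1648$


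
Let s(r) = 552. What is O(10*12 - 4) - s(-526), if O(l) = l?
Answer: -436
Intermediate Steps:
O(10*12 - 4) - s(-526) = (10*12 - 4) - 1*552 = (120 - 4) - 552 = 116 - 552 = -436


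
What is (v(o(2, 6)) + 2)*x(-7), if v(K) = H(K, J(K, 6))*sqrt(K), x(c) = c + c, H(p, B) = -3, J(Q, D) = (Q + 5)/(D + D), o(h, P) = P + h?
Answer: -28 + 84*sqrt(2) ≈ 90.794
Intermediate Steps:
J(Q, D) = (5 + Q)/(2*D) (J(Q, D) = (5 + Q)/((2*D)) = (5 + Q)*(1/(2*D)) = (5 + Q)/(2*D))
x(c) = 2*c
v(K) = -3*sqrt(K)
(v(o(2, 6)) + 2)*x(-7) = (-3*sqrt(6 + 2) + 2)*(2*(-7)) = (-6*sqrt(2) + 2)*(-14) = (2 - 6*sqrt(2))*(-14) = -28 + 84*sqrt(2)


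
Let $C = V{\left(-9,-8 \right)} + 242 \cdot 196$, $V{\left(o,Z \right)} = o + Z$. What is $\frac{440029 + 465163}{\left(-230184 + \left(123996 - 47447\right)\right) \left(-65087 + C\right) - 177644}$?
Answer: $\frac{226298}{678715019} \approx 0.00033342$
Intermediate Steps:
$V{\left(o,Z \right)} = Z + o$
$C = 47415$ ($C = \left(-8 - 9\right) + 242 \cdot 196 = -17 + 47432 = 47415$)
$\frac{440029 + 465163}{\left(-230184 + \left(123996 - 47447\right)\right) \left(-65087 + C\right) - 177644} = \frac{440029 + 465163}{\left(-230184 + \left(123996 - 47447\right)\right) \left(-65087 + 47415\right) - 177644} = \frac{905192}{\left(-230184 + 76549\right) \left(-17672\right) - 177644} = \frac{905192}{\left(-153635\right) \left(-17672\right) - 177644} = \frac{905192}{2715037720 - 177644} = \frac{905192}{2714860076} = 905192 \cdot \frac{1}{2714860076} = \frac{226298}{678715019}$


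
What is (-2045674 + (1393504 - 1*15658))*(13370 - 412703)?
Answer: 266685758724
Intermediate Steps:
(-2045674 + (1393504 - 1*15658))*(13370 - 412703) = (-2045674 + (1393504 - 15658))*(-399333) = (-2045674 + 1377846)*(-399333) = -667828*(-399333) = 266685758724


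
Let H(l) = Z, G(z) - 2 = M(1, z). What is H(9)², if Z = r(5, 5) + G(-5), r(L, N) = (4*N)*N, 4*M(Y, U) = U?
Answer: 162409/16 ≈ 10151.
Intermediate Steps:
M(Y, U) = U/4
G(z) = 2 + z/4
r(L, N) = 4*N²
Z = 403/4 (Z = 4*5² + (2 + (¼)*(-5)) = 4*25 + (2 - 5/4) = 100 + ¾ = 403/4 ≈ 100.75)
H(l) = 403/4
H(9)² = (403/4)² = 162409/16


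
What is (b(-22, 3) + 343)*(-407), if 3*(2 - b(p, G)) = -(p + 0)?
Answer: -412291/3 ≈ -1.3743e+5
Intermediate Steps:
b(p, G) = 2 + p/3 (b(p, G) = 2 - (-1)*(p + 0)/3 = 2 - (-1)*p/3 = 2 + p/3)
(b(-22, 3) + 343)*(-407) = ((2 + (⅓)*(-22)) + 343)*(-407) = ((2 - 22/3) + 343)*(-407) = (-16/3 + 343)*(-407) = (1013/3)*(-407) = -412291/3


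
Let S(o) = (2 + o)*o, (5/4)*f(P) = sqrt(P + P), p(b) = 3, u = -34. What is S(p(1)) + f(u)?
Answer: 15 + 8*I*sqrt(17)/5 ≈ 15.0 + 6.597*I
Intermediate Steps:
f(P) = 4*sqrt(2)*sqrt(P)/5 (f(P) = 4*sqrt(P + P)/5 = 4*sqrt(2*P)/5 = 4*(sqrt(2)*sqrt(P))/5 = 4*sqrt(2)*sqrt(P)/5)
S(o) = o*(2 + o)
S(p(1)) + f(u) = 3*(2 + 3) + 4*sqrt(2)*sqrt(-34)/5 = 3*5 + 4*sqrt(2)*(I*sqrt(34))/5 = 15 + 8*I*sqrt(17)/5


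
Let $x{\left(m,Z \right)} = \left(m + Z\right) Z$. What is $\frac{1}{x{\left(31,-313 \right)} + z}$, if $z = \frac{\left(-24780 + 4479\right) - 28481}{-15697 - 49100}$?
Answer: $\frac{64797}{5719420784} \approx 1.1329 \cdot 10^{-5}$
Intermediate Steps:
$x{\left(m,Z \right)} = Z \left(Z + m\right)$ ($x{\left(m,Z \right)} = \left(Z + m\right) Z = Z \left(Z + m\right)$)
$z = \frac{48782}{64797}$ ($z = \frac{-20301 - 28481}{-64797} = \left(-48782\right) \left(- \frac{1}{64797}\right) = \frac{48782}{64797} \approx 0.75284$)
$\frac{1}{x{\left(31,-313 \right)} + z} = \frac{1}{- 313 \left(-313 + 31\right) + \frac{48782}{64797}} = \frac{1}{\left(-313\right) \left(-282\right) + \frac{48782}{64797}} = \frac{1}{88266 + \frac{48782}{64797}} = \frac{1}{\frac{5719420784}{64797}} = \frac{64797}{5719420784}$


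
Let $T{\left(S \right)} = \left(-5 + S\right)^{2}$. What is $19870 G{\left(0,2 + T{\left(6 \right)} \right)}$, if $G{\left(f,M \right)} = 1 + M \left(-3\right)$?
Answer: $-158960$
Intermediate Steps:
$G{\left(f,M \right)} = 1 - 3 M$
$19870 G{\left(0,2 + T{\left(6 \right)} \right)} = 19870 \left(1 - 3 \left(2 + \left(-5 + 6\right)^{2}\right)\right) = 19870 \left(1 - 3 \left(2 + 1^{2}\right)\right) = 19870 \left(1 - 3 \left(2 + 1\right)\right) = 19870 \left(1 - 9\right) = 19870 \left(-8\right) = -158960$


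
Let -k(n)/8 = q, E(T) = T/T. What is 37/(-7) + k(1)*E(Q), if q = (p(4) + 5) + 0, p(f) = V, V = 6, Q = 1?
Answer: -653/7 ≈ -93.286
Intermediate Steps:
E(T) = 1
p(f) = 6
q = 11 (q = (6 + 5) + 0 = 11 + 0 = 11)
k(n) = -88 (k(n) = -8*11 = -88)
37/(-7) + k(1)*E(Q) = 37/(-7) - 88*1 = 37*(-⅐) - 88 = -37/7 - 88 = -653/7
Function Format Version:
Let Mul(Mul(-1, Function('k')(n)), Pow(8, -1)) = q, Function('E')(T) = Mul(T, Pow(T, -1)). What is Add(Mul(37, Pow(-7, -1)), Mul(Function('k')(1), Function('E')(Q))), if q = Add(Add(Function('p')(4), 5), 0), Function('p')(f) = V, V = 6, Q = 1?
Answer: Rational(-653, 7) ≈ -93.286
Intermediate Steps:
Function('E')(T) = 1
Function('p')(f) = 6
q = 11 (q = Add(Add(6, 5), 0) = Add(11, 0) = 11)
Function('k')(n) = -88 (Function('k')(n) = Mul(-8, 11) = -88)
Add(Mul(37, Pow(-7, -1)), Mul(Function('k')(1), Function('E')(Q))) = Add(Mul(37, Pow(-7, -1)), Mul(-88, 1)) = Add(Mul(37, Rational(-1, 7)), -88) = Add(Rational(-37, 7), -88) = Rational(-653, 7)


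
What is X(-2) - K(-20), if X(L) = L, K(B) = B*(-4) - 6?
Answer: -76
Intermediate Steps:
K(B) = -6 - 4*B (K(B) = -4*B - 6 = -6 - 4*B)
X(-2) - K(-20) = -2 - (-6 - 4*(-20)) = -2 - (-6 + 80) = -2 - 1*74 = -2 - 74 = -76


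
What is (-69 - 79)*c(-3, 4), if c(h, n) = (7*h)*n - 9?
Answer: 13764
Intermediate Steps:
c(h, n) = -9 + 7*h*n (c(h, n) = 7*h*n - 9 = -9 + 7*h*n)
(-69 - 79)*c(-3, 4) = (-69 - 79)*(-9 + 7*(-3)*4) = -148*(-9 - 84) = -148*(-93) = 13764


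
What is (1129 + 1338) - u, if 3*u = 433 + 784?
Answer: 6184/3 ≈ 2061.3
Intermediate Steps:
u = 1217/3 (u = (433 + 784)/3 = (1/3)*1217 = 1217/3 ≈ 405.67)
(1129 + 1338) - u = (1129 + 1338) - 1*1217/3 = 2467 - 1217/3 = 6184/3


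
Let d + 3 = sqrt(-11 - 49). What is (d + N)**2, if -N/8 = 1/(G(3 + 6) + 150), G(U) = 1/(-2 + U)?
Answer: (3209 - 2102*I*sqrt(15))**2/1104601 ≈ -50.677 - 47.301*I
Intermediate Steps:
N = -56/1051 (N = -8/(1/(-2 + (3 + 6)) + 150) = -8/(1/(-2 + 9) + 150) = -8/(1/7 + 150) = -8/1051/7 = -8*7/1051 = -56/1051 ≈ -0.053283)
d = -3 + 2*I*sqrt(15) (d = -3 + sqrt(-11 - 49) = -3 + sqrt(-60) = -3 + 2*I*sqrt(15) ≈ -3.0 + 7.746*I)
(d + N)**2 = ((-3 + 2*I*sqrt(15)) - 56/1051)**2 = (-3209/1051 + 2*I*sqrt(15))**2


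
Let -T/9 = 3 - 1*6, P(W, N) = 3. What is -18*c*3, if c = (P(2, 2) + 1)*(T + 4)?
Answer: -6696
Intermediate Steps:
T = 27 (T = -9*(3 - 1*6) = -9*(3 - 6) = -9*(-3) = 27)
c = 124 (c = (3 + 1)*(27 + 4) = 4*31 = 124)
-18*c*3 = -18*124*3 = -2232*3 = -6696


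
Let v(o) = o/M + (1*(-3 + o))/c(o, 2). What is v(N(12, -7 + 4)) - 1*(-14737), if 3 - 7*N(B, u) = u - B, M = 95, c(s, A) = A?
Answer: 19599961/1330 ≈ 14737.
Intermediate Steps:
N(B, u) = 3/7 - u/7 + B/7 (N(B, u) = 3/7 - (u - B)/7 = 3/7 + (-u/7 + B/7) = 3/7 - u/7 + B/7)
v(o) = -3/2 + 97*o/190 (v(o) = o/95 + (1*(-3 + o))/2 = o*(1/95) + (-3 + o)*(½) = o/95 + (-3/2 + o/2) = -3/2 + 97*o/190)
v(N(12, -7 + 4)) - 1*(-14737) = (-3/2 + 97*(3/7 - (-7 + 4)/7 + (⅐)*12)/190) - 1*(-14737) = (-3/2 + 97*(3/7 - ⅐*(-3) + 12/7)/190) + 14737 = (-3/2 + 97*(3/7 + 3/7 + 12/7)/190) + 14737 = (-3/2 + (97/190)*(18/7)) + 14737 = (-3/2 + 873/665) + 14737 = -249/1330 + 14737 = 19599961/1330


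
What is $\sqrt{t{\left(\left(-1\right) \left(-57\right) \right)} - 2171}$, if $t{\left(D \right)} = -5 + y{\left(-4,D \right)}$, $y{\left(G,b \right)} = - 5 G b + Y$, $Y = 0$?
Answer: $2 i \sqrt{259} \approx 32.187 i$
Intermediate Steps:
$y{\left(G,b \right)} = - 5 G b$ ($y{\left(G,b \right)} = - 5 G b + 0 = - 5 G b$)
$t{\left(D \right)} = -5 + 20 D$ ($t{\left(D \right)} = -5 - - 20 D = -5 + 20 D$)
$\sqrt{t{\left(\left(-1\right) \left(-57\right) \right)} - 2171} = \sqrt{\left(-5 + 20 \left(\left(-1\right) \left(-57\right)\right)\right) - 2171} = \sqrt{\left(-5 + 20 \cdot 57\right) - 2171} = \sqrt{\left(-5 + 1140\right) - 2171} = \sqrt{1135 - 2171} = \sqrt{-1036} = 2 i \sqrt{259}$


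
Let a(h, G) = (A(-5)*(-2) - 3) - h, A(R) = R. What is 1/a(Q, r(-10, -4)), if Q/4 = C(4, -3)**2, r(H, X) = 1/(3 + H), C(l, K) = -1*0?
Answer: 1/7 ≈ 0.14286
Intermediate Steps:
C(l, K) = 0
Q = 0 (Q = 4*0**2 = 4*0 = 0)
a(h, G) = 7 - h (a(h, G) = (-5*(-2) - 3) - h = (10 - 3) - h = 7 - h)
1/a(Q, r(-10, -4)) = 1/(7 - 1*0) = 1/(7 + 0) = 1/7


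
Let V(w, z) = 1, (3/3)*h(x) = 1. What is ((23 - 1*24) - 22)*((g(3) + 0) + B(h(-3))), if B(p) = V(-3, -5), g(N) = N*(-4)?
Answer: 253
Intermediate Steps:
h(x) = 1
g(N) = -4*N
B(p) = 1
((23 - 1*24) - 22)*((g(3) + 0) + B(h(-3))) = ((23 - 1*24) - 22)*((-4*3 + 0) + 1) = ((23 - 24) - 22)*((-12 + 0) + 1) = (-1 - 22)*(-12 + 1) = -23*(-11) = 253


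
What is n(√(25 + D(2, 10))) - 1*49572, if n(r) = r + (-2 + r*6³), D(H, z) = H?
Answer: -49574 + 651*√3 ≈ -48446.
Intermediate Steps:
n(r) = -2 + 217*r (n(r) = r + (-2 + r*216) = r + (-2 + 216*r) = -2 + 217*r)
n(√(25 + D(2, 10))) - 1*49572 = (-2 + 217*√(25 + 2)) - 1*49572 = (-2 + 217*√27) - 49572 = (-2 + 217*(3*√3)) - 49572 = (-2 + 651*√3) - 49572 = -49574 + 651*√3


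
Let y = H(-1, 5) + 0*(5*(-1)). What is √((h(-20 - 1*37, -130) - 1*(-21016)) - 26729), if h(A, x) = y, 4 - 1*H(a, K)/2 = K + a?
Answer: I*√5713 ≈ 75.584*I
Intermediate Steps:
H(a, K) = 8 - 2*K - 2*a (H(a, K) = 8 - 2*(K + a) = 8 + (-2*K - 2*a) = 8 - 2*K - 2*a)
y = 0 (y = (8 - 2*5 - 2*(-1)) + 0*(5*(-1)) = (8 - 10 + 2) + 0*(-5) = 0 + 0 = 0)
h(A, x) = 0
√((h(-20 - 1*37, -130) - 1*(-21016)) - 26729) = √((0 - 1*(-21016)) - 26729) = √((0 + 21016) - 26729) = √(21016 - 26729) = √(-5713) = I*√5713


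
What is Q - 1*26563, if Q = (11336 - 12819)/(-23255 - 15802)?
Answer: -1037469608/39057 ≈ -26563.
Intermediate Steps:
Q = 1483/39057 (Q = -1483/(-39057) = -1483*(-1/39057) = 1483/39057 ≈ 0.037970)
Q - 1*26563 = 1483/39057 - 1*26563 = 1483/39057 - 26563 = -1037469608/39057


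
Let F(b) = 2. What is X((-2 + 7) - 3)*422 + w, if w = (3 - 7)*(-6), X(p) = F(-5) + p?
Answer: 1712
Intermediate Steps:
X(p) = 2 + p
w = 24 (w = -4*(-6) = 24)
X((-2 + 7) - 3)*422 + w = (2 + ((-2 + 7) - 3))*422 + 24 = (2 + (5 - 3))*422 + 24 = (2 + 2)*422 + 24 = 4*422 + 24 = 1688 + 24 = 1712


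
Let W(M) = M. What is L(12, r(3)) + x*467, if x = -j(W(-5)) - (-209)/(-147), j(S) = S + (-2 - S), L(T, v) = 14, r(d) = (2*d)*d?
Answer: 41753/147 ≈ 284.03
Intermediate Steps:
r(d) = 2*d²
j(S) = -2
x = 85/147 (x = -1*(-2) - (-209)/(-147) = 2 - (-209)*(-1)/147 = 2 - 1*209/147 = 2 - 209/147 = 85/147 ≈ 0.57823)
L(12, r(3)) + x*467 = 14 + (85/147)*467 = 14 + 39695/147 = 41753/147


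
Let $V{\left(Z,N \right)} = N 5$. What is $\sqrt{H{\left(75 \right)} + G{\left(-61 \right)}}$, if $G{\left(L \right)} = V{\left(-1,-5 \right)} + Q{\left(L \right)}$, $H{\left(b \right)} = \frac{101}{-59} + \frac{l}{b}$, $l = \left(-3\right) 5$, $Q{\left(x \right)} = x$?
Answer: $\frac{i \sqrt{7650530}}{295} \approx 9.3761 i$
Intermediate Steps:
$l = -15$
$V{\left(Z,N \right)} = 5 N$
$H{\left(b \right)} = - \frac{101}{59} - \frac{15}{b}$ ($H{\left(b \right)} = \frac{101}{-59} - \frac{15}{b} = 101 \left(- \frac{1}{59}\right) - \frac{15}{b} = - \frac{101}{59} - \frac{15}{b}$)
$G{\left(L \right)} = -25 + L$ ($G{\left(L \right)} = 5 \left(-5\right) + L = -25 + L$)
$\sqrt{H{\left(75 \right)} + G{\left(-61 \right)}} = \sqrt{\left(- \frac{101}{59} - \frac{15}{75}\right) - 86} = \sqrt{\left(- \frac{101}{59} - \frac{1}{5}\right) - 86} = \sqrt{- \frac{564}{295} - 86} = \sqrt{- \frac{25934}{295}} = \frac{i \sqrt{7650530}}{295}$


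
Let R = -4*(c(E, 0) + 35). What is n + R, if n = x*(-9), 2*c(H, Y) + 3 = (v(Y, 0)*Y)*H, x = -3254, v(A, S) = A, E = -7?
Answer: 29152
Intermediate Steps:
c(H, Y) = -3/2 + H*Y²/2 (c(H, Y) = -3/2 + ((Y*Y)*H)/2 = -3/2 + (Y²*H)/2 = -3/2 + (H*Y²)/2 = -3/2 + H*Y²/2)
R = -134 (R = -4*((-3/2 + (½)*(-7)*0²) + 35) = -4*((-3/2 + (½)*(-7)*0) + 35) = -4*((-3/2 + 0) + 35) = -4*(-3/2 + 35) = -4*67/2 = -134)
n = 29286 (n = -3254*(-9) = 29286)
n + R = 29286 - 134 = 29152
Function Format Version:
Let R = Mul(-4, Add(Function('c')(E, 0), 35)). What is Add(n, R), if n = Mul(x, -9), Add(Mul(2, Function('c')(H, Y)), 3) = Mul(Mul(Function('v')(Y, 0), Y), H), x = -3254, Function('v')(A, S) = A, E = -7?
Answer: 29152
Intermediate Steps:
Function('c')(H, Y) = Add(Rational(-3, 2), Mul(Rational(1, 2), H, Pow(Y, 2))) (Function('c')(H, Y) = Add(Rational(-3, 2), Mul(Rational(1, 2), Mul(Mul(Y, Y), H))) = Add(Rational(-3, 2), Mul(Rational(1, 2), Mul(Pow(Y, 2), H))) = Add(Rational(-3, 2), Mul(Rational(1, 2), Mul(H, Pow(Y, 2)))) = Add(Rational(-3, 2), Mul(Rational(1, 2), H, Pow(Y, 2))))
R = -134 (R = Mul(-4, Add(Add(Rational(-3, 2), Mul(Rational(1, 2), -7, Pow(0, 2))), 35)) = Mul(-4, Add(Add(Rational(-3, 2), Mul(Rational(1, 2), -7, 0)), 35)) = Mul(-4, Add(Add(Rational(-3, 2), 0), 35)) = Mul(-4, Add(Rational(-3, 2), 35)) = Mul(-4, Rational(67, 2)) = -134)
n = 29286 (n = Mul(-3254, -9) = 29286)
Add(n, R) = Add(29286, -134) = 29152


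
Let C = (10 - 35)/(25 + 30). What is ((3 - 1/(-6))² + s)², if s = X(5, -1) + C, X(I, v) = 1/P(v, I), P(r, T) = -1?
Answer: 11526025/156816 ≈ 73.500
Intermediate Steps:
X(I, v) = -1 (X(I, v) = 1/(-1) = -1)
C = -5/11 (C = -25/55 = -25*1/55 = -5/11 ≈ -0.45455)
s = -16/11 (s = -1 - 5/11 = -16/11 ≈ -1.4545)
((3 - 1/(-6))² + s)² = ((3 - 1/(-6))² - 16/11)² = ((3 - 1*(-⅙))² - 16/11)² = ((3 + ⅙)² - 16/11)² = ((19/6)² - 16/11)² = (361/36 - 16/11)² = (3395/396)² = 11526025/156816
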